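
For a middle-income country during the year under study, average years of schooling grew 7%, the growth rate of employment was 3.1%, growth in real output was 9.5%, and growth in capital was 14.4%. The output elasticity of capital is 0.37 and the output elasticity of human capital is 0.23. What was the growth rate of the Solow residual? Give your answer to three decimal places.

Labor's share = 1 − 0.37 − 0.23 = 0.4.
Capital: 0.37 × 14.4 = 5.328 pp.
Average years of schooling: 0.23 × 7 = 1.61 pp.
Employment: 0.4 × 3.1 = 1.24 pp.
TFP growth = 9.5 − 8.178 = 1.322%.

1.322%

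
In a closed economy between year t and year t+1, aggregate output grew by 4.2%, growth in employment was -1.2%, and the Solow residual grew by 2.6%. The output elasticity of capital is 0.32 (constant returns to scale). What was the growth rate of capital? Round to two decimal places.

Capital growth was 7.55%.

Labor's share = 1 − 0.32 = 0.68.
gY = gA + 0.68×(-1.2) + 0.32×g.
0.32×g = 4.2 − 2.6 + 0.816 = 2.416.
g = 2.416 / 0.32 = 7.55%.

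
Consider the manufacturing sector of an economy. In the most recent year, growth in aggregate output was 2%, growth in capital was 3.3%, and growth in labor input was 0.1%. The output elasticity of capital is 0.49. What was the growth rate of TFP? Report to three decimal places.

TFP grew 0.332%.

Labor's share = 1 − 0.49 = 0.51.
Capital: 0.49 × 3.3 = 1.617 pp.
Labor input: 0.51 × 0.1 = 0.051 pp.
TFP growth = 2 − 1.668 = 0.332%.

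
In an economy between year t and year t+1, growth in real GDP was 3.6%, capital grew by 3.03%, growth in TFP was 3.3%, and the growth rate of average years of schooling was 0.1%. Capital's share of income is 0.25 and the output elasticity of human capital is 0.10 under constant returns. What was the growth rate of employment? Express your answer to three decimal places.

-0.719%

Labor's share = 1 − 0.25 − 0.1 = 0.65.
gY = gA + 0.25×3.03 + 0.1×0.1 + 0.65×g.
0.65×g = 3.6 − 3.3 − 0.7675 = -0.4675.
g = -0.4675 / 0.65 = -0.71923%.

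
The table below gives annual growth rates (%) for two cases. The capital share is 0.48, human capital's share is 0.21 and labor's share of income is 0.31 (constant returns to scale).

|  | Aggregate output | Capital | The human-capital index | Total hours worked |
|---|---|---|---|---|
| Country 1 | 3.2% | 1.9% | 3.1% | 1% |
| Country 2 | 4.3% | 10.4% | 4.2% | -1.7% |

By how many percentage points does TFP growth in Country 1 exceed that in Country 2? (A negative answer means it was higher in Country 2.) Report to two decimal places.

Labor's share = 1 − 0.48 − 0.21 = 0.31.
Country 1: TFP = 3.2 − 0.912 − 0.651 − 0.31 = 1.327%.
Country 2: TFP = 4.3 − 4.992 − 0.882 + 0.527 = -1.047%.
Difference = 1.327 − (-1.047) = 2.374 pp.

2.37 percentage points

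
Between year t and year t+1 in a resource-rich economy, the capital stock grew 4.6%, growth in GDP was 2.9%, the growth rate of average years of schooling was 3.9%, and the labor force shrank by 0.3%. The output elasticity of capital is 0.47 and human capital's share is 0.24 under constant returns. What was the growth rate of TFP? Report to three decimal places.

Labor's share = 1 − 0.47 − 0.24 = 0.29.
The capital stock: 0.47 × 4.6 = 2.162 pp.
Average years of schooling: 0.24 × 3.9 = 0.936 pp.
The labor force: 0.29 × (-0.3) = -0.087 pp.
TFP growth = 2.9 − 3.011 = -0.111%.

-0.111%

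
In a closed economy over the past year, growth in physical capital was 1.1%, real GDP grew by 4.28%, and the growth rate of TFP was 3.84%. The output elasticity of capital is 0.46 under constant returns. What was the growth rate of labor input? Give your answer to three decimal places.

Labor's share = 1 − 0.46 = 0.54.
gY = gA + 0.46×1.1 + 0.54×g.
0.54×g = 4.28 − 3.84 − 0.506 = -0.066.
g = -0.066 / 0.54 = -0.12222%.

-0.122%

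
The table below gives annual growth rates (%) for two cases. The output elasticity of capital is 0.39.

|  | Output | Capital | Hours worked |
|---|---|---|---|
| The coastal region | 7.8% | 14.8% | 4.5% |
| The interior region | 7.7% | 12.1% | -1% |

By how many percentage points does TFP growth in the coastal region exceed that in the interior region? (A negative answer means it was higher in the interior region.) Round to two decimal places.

Labor's share = 1 − 0.39 = 0.61.
The coastal region: TFP = 7.8 − 5.772 − 2.745 = -0.717%.
The interior region: TFP = 7.7 − 4.719 + 0.61 = 3.591%.
Difference = -0.717 − (3.591) = -4.308 pp.

-4.31 percentage points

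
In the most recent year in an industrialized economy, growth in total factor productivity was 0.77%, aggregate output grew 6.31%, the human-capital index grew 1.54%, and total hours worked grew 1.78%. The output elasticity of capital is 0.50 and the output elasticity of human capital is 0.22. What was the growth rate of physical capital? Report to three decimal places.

Labor's share = 1 − 0.5 − 0.22 = 0.28.
gY = gA + 0.22×1.54 + 0.28×1.78 + 0.5×g.
0.5×g = 6.31 − 0.77 − 0.8372 = 4.7028.
g = 4.7028 / 0.5 = 9.4056%.

Physical capital growth was 9.406%.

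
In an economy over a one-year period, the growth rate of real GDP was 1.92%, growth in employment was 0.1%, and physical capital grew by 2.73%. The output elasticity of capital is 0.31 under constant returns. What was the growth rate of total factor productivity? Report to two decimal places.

Total factor productivity grew 1.00%.

Labor's share = 1 − 0.31 = 0.69.
Physical capital: 0.31 × 2.73 = 0.8463 pp.
Employment: 0.69 × 0.1 = 0.069 pp.
TFP growth = 1.92 − 0.9153 = 1.0047%.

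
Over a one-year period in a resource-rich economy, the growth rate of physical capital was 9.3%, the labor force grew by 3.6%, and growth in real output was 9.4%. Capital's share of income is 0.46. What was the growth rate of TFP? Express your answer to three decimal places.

Labor's share = 1 − 0.46 = 0.54.
Physical capital: 0.46 × 9.3 = 4.278 pp.
The labor force: 0.54 × 3.6 = 1.944 pp.
TFP growth = 9.4 − 6.222 = 3.178%.

3.178%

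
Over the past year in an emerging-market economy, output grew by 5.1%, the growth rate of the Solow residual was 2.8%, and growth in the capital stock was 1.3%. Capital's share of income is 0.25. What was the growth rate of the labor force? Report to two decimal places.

Labor's share = 1 − 0.25 = 0.75.
gY = gA + 0.25×1.3 + 0.75×g.
0.75×g = 5.1 − 2.8 − 0.325 = 1.975.
g = 1.975 / 0.75 = 2.6333%.

2.63%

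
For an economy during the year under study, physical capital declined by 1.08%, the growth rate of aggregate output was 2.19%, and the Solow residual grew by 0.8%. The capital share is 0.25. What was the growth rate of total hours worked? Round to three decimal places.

Labor's share = 1 − 0.25 = 0.75.
gY = gA + 0.25×(-1.08) + 0.75×g.
0.75×g = 2.19 − 0.8 + 0.27 = 1.66.
g = 1.66 / 0.75 = 2.21333%.

2.213%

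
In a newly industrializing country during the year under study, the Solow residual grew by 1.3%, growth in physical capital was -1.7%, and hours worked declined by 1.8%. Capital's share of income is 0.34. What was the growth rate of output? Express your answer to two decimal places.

-0.47%

Labor's share = 1 − 0.34 = 0.66.
Physical capital: 0.34 × (-1.7) = -0.578 pp.
Hours worked: 0.66 × (-1.8) = -1.188 pp.
Output growth = 1.3 + (-1.766) = -0.466%.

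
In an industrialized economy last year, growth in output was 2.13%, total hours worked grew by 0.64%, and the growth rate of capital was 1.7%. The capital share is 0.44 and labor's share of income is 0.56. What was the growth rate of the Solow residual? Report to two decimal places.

Labor's share = 1 − 0.44 = 0.56.
Capital: 0.44 × 1.7 = 0.748 pp.
Total hours worked: 0.56 × 0.64 = 0.3584 pp.
TFP growth = 2.13 − 1.1064 = 1.0236%.

1.02%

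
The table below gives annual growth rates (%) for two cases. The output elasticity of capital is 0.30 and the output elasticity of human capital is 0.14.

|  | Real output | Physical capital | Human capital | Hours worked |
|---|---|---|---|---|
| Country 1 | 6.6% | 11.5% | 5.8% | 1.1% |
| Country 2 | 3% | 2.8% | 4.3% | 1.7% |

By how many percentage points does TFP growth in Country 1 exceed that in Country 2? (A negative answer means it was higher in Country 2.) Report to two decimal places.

Labor's share = 1 − 0.3 − 0.14 = 0.56.
Country 1: TFP = 6.6 − 3.45 − 0.812 − 0.616 = 1.722%.
Country 2: TFP = 3 − 0.84 − 0.602 − 0.952 = 0.606%.
Difference = 1.722 − (0.606) = 1.116 pp.

1.12 percentage points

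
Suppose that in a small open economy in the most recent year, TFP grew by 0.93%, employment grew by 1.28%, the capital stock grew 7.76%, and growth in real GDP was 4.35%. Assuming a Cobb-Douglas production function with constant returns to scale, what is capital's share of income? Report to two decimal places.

0.33

gY = gA + α·gK + (1−α)·gL, so gY − gA − gL = α(gK − gL).
4.35 − 0.93 − 1.28 = α × (7.76 − 1.28).
2.14 = 6.48 α, so α = 0.3302.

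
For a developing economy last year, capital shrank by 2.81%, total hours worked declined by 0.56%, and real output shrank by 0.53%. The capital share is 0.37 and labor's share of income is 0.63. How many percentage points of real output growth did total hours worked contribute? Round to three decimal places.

-0.353 percentage points

Labor's share = 1 − 0.37 = 0.63.
Contribution = share × growth = 0.63 × (-0.56) = -0.3528 pp.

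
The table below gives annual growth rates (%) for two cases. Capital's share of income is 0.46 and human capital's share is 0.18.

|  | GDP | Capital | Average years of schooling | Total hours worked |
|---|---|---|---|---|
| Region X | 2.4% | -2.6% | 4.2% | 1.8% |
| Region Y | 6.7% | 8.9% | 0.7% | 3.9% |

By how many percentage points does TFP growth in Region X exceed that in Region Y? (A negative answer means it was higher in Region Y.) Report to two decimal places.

Labor's share = 1 − 0.46 − 0.18 = 0.36.
Region X: TFP = 2.4 + 1.196 − 0.756 − 0.648 = 2.192%.
Region Y: TFP = 6.7 − 4.094 − 0.126 − 1.404 = 1.076%.
Difference = 2.192 − (1.076) = 1.116 pp.

1.12 percentage points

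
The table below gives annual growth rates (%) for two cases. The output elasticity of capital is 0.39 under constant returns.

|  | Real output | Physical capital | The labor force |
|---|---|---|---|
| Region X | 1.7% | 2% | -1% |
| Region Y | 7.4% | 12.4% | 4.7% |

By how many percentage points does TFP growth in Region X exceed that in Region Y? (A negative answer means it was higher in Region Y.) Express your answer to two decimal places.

Labor's share = 1 − 0.39 = 0.61.
Region X: TFP = 1.7 − 0.78 + 0.61 = 1.53%.
Region Y: TFP = 7.4 − 4.836 − 2.867 = -0.303%.
Difference = 1.53 − (-0.303) = 1.833 pp.

1.83 percentage points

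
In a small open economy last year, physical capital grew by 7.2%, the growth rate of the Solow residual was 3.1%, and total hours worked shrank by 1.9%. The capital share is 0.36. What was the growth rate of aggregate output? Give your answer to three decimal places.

Aggregate output growth was 4.476%.

Labor's share = 1 − 0.36 = 0.64.
Physical capital: 0.36 × 7.2 = 2.592 pp.
Total hours worked: 0.64 × (-1.9) = -1.216 pp.
Output growth = 3.1 + 1.376 = 4.476%.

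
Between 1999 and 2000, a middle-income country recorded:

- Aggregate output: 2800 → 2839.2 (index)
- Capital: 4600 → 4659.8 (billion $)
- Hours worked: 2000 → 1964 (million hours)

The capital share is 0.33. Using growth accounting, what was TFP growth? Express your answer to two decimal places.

Aggregate output growth = (2839.2 − 2800) / 2800 = 1.4%.
Capital growth = (4659.8 − 4600) / 4600 = 1.3%.
Hours worked growth = (1964 − 2000) / 2000 = -1.8%.
Labor's share = 1 − 0.33 = 0.67.
Capital: 0.33 × 1.3 = 0.429 pp.
Hours worked: 0.67 × (-1.8) = -1.206 pp.
TFP growth = 1.4 + 0.777 = 2.177%.

2.18%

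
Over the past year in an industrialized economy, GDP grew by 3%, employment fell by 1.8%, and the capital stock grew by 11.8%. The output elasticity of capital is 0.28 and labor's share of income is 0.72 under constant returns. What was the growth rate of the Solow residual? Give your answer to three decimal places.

The Solow residual grew 0.992%.

Labor's share = 1 − 0.28 = 0.72.
The capital stock: 0.28 × 11.8 = 3.304 pp.
Employment: 0.72 × (-1.8) = -1.296 pp.
TFP growth = 3 − 2.008 = 0.992%.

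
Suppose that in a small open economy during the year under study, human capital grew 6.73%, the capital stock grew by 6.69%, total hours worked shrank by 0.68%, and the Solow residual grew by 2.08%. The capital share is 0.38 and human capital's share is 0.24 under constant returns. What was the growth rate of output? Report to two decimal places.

5.98%

Labor's share = 1 − 0.38 − 0.24 = 0.38.
The capital stock: 0.38 × 6.69 = 2.5422 pp.
Human capital: 0.24 × 6.73 = 1.6152 pp.
Total hours worked: 0.38 × (-0.68) = -0.2584 pp.
Output growth = 2.08 + 3.899 = 5.979%.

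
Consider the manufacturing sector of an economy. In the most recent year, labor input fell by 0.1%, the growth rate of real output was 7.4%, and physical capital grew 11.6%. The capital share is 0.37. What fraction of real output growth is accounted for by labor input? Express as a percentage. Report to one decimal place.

Labor input accounted for -0.9% of growth.

Labor's share = 1 − 0.37 = 0.63.
Labor input contributed 0.63 × (-0.1) = -0.063 pp.
Share of growth = -0.063 / 7.4 × 100 = -0.851%.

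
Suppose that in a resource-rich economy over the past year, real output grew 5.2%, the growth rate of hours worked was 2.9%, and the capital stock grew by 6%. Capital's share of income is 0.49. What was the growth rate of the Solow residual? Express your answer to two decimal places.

Labor's share = 1 − 0.49 = 0.51.
The capital stock: 0.49 × 6 = 2.94 pp.
Hours worked: 0.51 × 2.9 = 1.479 pp.
TFP growth = 5.2 − 4.419 = 0.781%.

0.78%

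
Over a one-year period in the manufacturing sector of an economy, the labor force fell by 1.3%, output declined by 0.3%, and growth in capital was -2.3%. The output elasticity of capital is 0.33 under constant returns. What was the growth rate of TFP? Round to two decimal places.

TFP grew 1.33%.

Labor's share = 1 − 0.33 = 0.67.
Capital: 0.33 × (-2.3) = -0.759 pp.
The labor force: 0.67 × (-1.3) = -0.871 pp.
TFP growth = -0.3 + 1.63 = 1.33%.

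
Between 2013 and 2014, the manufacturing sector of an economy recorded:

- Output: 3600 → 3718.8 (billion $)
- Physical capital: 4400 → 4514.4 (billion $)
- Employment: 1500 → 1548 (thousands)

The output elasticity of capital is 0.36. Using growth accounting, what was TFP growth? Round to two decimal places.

Output growth = (3718.8 − 3600) / 3600 = 3.3%.
Physical capital growth = (4514.4 − 4400) / 4400 = 2.6%.
Employment growth = (1548 − 1500) / 1500 = 3.2%.
Labor's share = 1 − 0.36 = 0.64.
Physical capital: 0.36 × 2.6 = 0.936 pp.
Employment: 0.64 × 3.2 = 2.048 pp.
TFP growth = 3.3 − 2.984 = 0.316%.

0.32%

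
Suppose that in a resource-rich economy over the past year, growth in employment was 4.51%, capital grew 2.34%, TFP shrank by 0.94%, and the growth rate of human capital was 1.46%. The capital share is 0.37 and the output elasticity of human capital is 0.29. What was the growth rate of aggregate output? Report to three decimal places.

Aggregate output grew 1.883%.

Labor's share = 1 − 0.37 − 0.29 = 0.34.
Capital: 0.37 × 2.34 = 0.8658 pp.
Human capital: 0.29 × 1.46 = 0.4234 pp.
Employment: 0.34 × 4.51 = 1.5334 pp.
Output growth = -0.94 + 2.8226 = 1.8826%.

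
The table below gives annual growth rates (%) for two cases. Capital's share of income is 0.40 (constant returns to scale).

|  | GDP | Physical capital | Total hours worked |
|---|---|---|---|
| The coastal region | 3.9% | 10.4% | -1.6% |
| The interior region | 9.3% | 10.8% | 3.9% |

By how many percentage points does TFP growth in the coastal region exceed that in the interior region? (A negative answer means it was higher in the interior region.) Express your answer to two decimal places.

Labor's share = 1 − 0.4 = 0.6.
The coastal region: TFP = 3.9 − 4.16 + 0.96 = 0.7%.
The interior region: TFP = 9.3 − 4.32 − 2.34 = 2.64%.
Difference = 0.7 − (2.64) = -1.94 pp.

-1.94 percentage points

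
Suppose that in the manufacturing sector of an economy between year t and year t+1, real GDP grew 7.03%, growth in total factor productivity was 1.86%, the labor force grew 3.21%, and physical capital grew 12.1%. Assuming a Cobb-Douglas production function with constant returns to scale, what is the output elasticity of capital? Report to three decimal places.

gY = gA + α·gK + (1−α)·gL, so gY − gA − gL = α(gK − gL).
7.03 − 1.86 − 3.21 = α × (12.1 − 3.21).
1.96 = 8.89 α, so α = 0.22047.

The output elasticity of capital is 0.220.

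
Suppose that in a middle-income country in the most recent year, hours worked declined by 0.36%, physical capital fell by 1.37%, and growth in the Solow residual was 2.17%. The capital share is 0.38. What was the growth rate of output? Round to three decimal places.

1.426%

Labor's share = 1 − 0.38 = 0.62.
Physical capital: 0.38 × (-1.37) = -0.5206 pp.
Hours worked: 0.62 × (-0.36) = -0.2232 pp.
Output growth = 2.17 + (-0.7438) = 1.4262%.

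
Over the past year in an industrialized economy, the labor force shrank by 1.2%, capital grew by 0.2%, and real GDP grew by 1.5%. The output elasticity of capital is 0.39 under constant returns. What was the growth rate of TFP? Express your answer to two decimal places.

TFP grew 2.15%.

Labor's share = 1 − 0.39 = 0.61.
Capital: 0.39 × 0.2 = 0.078 pp.
The labor force: 0.61 × (-1.2) = -0.732 pp.
TFP growth = 1.5 + 0.654 = 2.154%.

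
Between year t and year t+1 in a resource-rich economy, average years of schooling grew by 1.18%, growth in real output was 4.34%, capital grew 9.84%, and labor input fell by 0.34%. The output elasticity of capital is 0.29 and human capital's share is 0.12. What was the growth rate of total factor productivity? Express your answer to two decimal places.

Labor's share = 1 − 0.29 − 0.12 = 0.59.
Capital: 0.29 × 9.84 = 2.8536 pp.
Average years of schooling: 0.12 × 1.18 = 0.1416 pp.
Labor input: 0.59 × (-0.34) = -0.2006 pp.
TFP growth = 4.34 − 2.7946 = 1.5454%.

1.55%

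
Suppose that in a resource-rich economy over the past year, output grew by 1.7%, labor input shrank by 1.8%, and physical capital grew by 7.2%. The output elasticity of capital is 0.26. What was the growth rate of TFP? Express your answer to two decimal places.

Labor's share = 1 − 0.26 = 0.74.
Physical capital: 0.26 × 7.2 = 1.872 pp.
Labor input: 0.74 × (-1.8) = -1.332 pp.
TFP growth = 1.7 − 0.54 = 1.16%.

1.16%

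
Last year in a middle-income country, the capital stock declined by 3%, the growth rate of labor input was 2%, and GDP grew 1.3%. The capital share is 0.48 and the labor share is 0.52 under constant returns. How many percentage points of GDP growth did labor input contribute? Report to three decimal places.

Labor's share = 1 − 0.48 = 0.52.
Contribution = share × growth = 0.52 × 2 = 1.04 pp.

1.040 pp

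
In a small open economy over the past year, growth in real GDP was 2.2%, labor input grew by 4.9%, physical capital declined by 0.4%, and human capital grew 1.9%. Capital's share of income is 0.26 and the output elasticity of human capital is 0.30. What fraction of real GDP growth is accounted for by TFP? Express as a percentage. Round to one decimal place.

-19.2%

Labor's share = 1 − 0.26 − 0.3 = 0.44.
Physical capital: 0.26 × (-0.4) = -0.104 pp.
Human capital: 0.3 × 1.9 = 0.57 pp.
Labor input: 0.44 × 4.9 = 2.156 pp.
TFP growth = 2.2 − 2.622 = -0.422%.
TFP share of growth = -0.422 / 2.2 × 100 = -19.182%.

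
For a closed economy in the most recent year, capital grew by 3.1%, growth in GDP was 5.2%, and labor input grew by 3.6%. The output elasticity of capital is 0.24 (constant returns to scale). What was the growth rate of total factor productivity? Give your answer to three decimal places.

Total factor productivity growth was 1.720%.

Labor's share = 1 − 0.24 = 0.76.
Capital: 0.24 × 3.1 = 0.744 pp.
Labor input: 0.76 × 3.6 = 2.736 pp.
TFP growth = 5.2 − 3.48 = 1.72%.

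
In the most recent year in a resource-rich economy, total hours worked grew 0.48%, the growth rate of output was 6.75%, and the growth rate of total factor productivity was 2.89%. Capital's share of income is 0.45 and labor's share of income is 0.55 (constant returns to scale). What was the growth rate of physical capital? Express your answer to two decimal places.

7.99%

Labor's share = 1 − 0.45 = 0.55.
gY = gA + 0.55×0.48 + 0.45×g.
0.45×g = 6.75 − 2.89 − 0.264 = 3.596.
g = 3.596 / 0.45 = 7.9911%.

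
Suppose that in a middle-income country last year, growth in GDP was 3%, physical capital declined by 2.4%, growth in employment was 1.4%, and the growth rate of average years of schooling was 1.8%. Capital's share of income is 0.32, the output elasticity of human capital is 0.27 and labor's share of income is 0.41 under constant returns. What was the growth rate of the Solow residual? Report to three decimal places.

Labor's share = 1 − 0.32 − 0.27 = 0.41.
Physical capital: 0.32 × (-2.4) = -0.768 pp.
Average years of schooling: 0.27 × 1.8 = 0.486 pp.
Employment: 0.41 × 1.4 = 0.574 pp.
TFP growth = 3 − 0.292 = 2.708%.

The Solow residual grew 2.708%.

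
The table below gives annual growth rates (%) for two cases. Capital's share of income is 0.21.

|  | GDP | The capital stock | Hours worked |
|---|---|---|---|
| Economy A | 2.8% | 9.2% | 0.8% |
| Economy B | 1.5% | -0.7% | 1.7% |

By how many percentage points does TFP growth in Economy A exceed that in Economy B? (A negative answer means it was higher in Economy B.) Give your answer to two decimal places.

Labor's share = 1 − 0.21 = 0.79.
Economy A: TFP = 2.8 − 1.932 − 0.632 = 0.236%.
Economy B: TFP = 1.5 + 0.147 − 1.343 = 0.304%.
Difference = 0.236 − (0.304) = -0.068 pp.

-0.07 percentage points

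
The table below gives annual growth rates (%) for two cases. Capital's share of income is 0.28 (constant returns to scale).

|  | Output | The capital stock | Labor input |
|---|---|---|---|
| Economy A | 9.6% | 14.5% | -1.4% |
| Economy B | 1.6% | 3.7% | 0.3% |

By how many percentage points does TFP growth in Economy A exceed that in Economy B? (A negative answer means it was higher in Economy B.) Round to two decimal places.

6.20 percentage points

Labor's share = 1 − 0.28 = 0.72.
Economy A: TFP = 9.6 − 4.06 + 1.008 = 6.548%.
Economy B: TFP = 1.6 − 1.036 − 0.216 = 0.348%.
Difference = 6.548 − (0.348) = 6.2 pp.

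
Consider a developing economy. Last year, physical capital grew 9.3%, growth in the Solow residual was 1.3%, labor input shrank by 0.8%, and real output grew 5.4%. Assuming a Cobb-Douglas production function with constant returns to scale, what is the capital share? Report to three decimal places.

gY = gA + α·gK + (1−α)·gL, so gY − gA − gL = α(gK − gL).
5.4 − 1.3 + 0.8 = α × (9.3 − (-0.8)).
4.9 = 10.1 α, so α = 0.48515.

0.485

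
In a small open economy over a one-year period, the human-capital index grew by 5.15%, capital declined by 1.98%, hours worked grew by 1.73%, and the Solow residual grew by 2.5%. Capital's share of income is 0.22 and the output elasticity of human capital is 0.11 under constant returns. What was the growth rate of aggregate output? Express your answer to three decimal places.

3.790%

Labor's share = 1 − 0.22 − 0.11 = 0.67.
Capital: 0.22 × (-1.98) = -0.4356 pp.
The human-capital index: 0.11 × 5.15 = 0.5665 pp.
Hours worked: 0.67 × 1.73 = 1.1591 pp.
Output growth = 2.5 + 1.29 = 3.79%.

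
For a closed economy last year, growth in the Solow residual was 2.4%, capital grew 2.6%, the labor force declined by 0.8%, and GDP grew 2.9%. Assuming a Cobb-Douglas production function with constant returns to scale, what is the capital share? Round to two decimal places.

gY = gA + α·gK + (1−α)·gL, so gY − gA − gL = α(gK − gL).
2.9 − 2.4 + 0.8 = α × (2.6 − (-0.8)).
1.3 = 3.4 α, so α = 0.3824.

α = 0.38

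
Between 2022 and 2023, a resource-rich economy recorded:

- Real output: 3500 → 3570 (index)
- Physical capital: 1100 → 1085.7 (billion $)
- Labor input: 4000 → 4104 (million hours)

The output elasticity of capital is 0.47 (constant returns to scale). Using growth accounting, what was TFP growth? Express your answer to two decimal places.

1.23%

Real output growth = (3570 − 3500) / 3500 = 2%.
Physical capital growth = (1085.7 − 1100) / 1100 = -1.3%.
Labor input growth = (4104 − 4000) / 4000 = 2.6%.
Labor's share = 1 − 0.47 = 0.53.
Physical capital: 0.47 × (-1.3) = -0.611 pp.
Labor input: 0.53 × 2.6 = 1.378 pp.
TFP growth = 2 − 0.767 = 1.233%.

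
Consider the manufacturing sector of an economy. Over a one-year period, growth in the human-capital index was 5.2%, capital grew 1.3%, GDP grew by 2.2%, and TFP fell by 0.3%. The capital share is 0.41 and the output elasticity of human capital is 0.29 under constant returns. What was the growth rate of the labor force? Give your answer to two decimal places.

1.53%

Labor's share = 1 − 0.41 − 0.29 = 0.3.
gY = gA + 0.41×1.3 + 0.29×5.2 + 0.3×g.
0.3×g = 2.2 + 0.3 − 2.041 = 0.459.
g = 0.459 / 0.3 = 1.53%.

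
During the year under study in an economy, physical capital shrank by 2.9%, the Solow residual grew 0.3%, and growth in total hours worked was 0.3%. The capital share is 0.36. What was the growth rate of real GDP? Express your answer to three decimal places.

-0.552%

Labor's share = 1 − 0.36 = 0.64.
Physical capital: 0.36 × (-2.9) = -1.044 pp.
Total hours worked: 0.64 × 0.3 = 0.192 pp.
Output growth = 0.3 + (-0.852) = -0.552%.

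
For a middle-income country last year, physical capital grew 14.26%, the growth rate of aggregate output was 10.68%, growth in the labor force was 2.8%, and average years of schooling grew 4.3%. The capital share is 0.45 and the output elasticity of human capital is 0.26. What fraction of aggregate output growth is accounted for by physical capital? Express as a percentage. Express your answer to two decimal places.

Physical capital contributed 0.45 × 14.26 = 6.417 pp.
Share of growth = 6.417 / 10.68 × 100 = 60.0843%.

Physical capital accounted for 60.08% of growth.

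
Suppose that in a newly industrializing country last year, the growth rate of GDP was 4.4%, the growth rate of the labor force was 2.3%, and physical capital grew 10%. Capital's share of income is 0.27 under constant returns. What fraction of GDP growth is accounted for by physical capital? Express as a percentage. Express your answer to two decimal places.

Physical capital contributed 0.27 × 10 = 2.7 pp.
Share of growth = 2.7 / 4.4 × 100 = 61.3636%.

61.36%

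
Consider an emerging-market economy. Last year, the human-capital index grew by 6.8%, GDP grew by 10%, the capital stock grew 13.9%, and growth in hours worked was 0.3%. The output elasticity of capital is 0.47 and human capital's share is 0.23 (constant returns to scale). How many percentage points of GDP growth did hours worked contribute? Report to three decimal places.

Labor's share = 1 − 0.47 − 0.23 = 0.3.
Contribution = share × growth = 0.3 × 0.3 = 0.09 pp.

0.090 pp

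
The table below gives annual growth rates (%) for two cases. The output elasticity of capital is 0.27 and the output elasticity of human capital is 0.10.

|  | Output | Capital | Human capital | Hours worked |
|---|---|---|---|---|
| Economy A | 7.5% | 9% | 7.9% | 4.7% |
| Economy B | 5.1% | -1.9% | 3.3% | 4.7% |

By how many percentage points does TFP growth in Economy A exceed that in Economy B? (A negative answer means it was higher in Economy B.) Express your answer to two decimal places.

-1.00 percentage points

Labor's share = 1 − 0.27 − 0.1 = 0.63.
Economy A: TFP = 7.5 − 2.43 − 0.79 − 2.961 = 1.319%.
Economy B: TFP = 5.1 + 0.513 − 0.33 − 2.961 = 2.322%.
Difference = 1.319 − (2.322) = -1.003 pp.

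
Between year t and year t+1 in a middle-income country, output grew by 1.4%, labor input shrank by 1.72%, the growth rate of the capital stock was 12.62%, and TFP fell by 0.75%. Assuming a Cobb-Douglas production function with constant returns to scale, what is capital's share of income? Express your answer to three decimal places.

Capital's share of income is 0.270.

gY = gA + α·gK + (1−α)·gL, so gY − gA − gL = α(gK − gL).
1.4 + 0.75 + 1.72 = α × (12.62 − (-1.72)).
3.87 = 14.34 α, so α = 0.26987.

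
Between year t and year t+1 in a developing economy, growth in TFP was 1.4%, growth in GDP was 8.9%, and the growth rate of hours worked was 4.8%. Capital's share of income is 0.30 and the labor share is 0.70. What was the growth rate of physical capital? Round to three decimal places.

Labor's share = 1 − 0.3 = 0.7.
gY = gA + 0.7×4.8 + 0.3×g.
0.3×g = 8.9 − 1.4 − 3.36 = 4.14.
g = 4.14 / 0.3 = 13.8%.

13.800%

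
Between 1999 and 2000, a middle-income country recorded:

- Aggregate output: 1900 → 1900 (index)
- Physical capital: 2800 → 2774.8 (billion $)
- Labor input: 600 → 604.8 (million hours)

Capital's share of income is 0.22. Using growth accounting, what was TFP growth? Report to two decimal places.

Aggregate output growth = (1900 − 1900) / 1900 = 0%.
Physical capital growth = (2774.8 − 2800) / 2800 = -0.9%.
Labor input growth = (604.8 − 600) / 600 = 0.8%.
Labor's share = 1 − 0.22 = 0.78.
Physical capital: 0.22 × (-0.9) = -0.198 pp.
Labor input: 0.78 × 0.8 = 0.624 pp.
TFP growth = 0 − 0.426 = -0.426%.

-0.43%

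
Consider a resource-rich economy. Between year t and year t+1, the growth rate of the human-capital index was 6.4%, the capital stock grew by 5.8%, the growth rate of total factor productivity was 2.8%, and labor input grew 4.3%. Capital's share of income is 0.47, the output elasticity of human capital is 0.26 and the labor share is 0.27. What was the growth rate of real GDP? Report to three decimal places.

8.351%

Labor's share = 1 − 0.47 − 0.26 = 0.27.
The capital stock: 0.47 × 5.8 = 2.726 pp.
The human-capital index: 0.26 × 6.4 = 1.664 pp.
Labor input: 0.27 × 4.3 = 1.161 pp.
Output growth = 2.8 + 5.551 = 8.351%.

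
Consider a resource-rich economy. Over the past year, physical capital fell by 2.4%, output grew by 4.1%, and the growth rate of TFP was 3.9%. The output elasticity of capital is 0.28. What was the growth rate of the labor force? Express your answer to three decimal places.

Labor's share = 1 − 0.28 = 0.72.
gY = gA + 0.28×(-2.4) + 0.72×g.
0.72×g = 4.1 − 3.9 + 0.672 = 0.872.
g = 0.872 / 0.72 = 1.21111%.

1.211%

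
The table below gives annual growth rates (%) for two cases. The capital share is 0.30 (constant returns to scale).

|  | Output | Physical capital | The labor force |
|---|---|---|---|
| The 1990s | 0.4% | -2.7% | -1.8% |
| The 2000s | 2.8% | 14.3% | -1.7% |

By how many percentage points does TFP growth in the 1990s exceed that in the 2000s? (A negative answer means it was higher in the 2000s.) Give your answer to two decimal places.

Labor's share = 1 − 0.3 = 0.7.
The 1990s: TFP = 0.4 + 0.81 + 1.26 = 2.47%.
The 2000s: TFP = 2.8 − 4.29 + 1.19 = -0.3%.
Difference = 2.47 − (-0.3) = 2.77 pp.

2.77 percentage points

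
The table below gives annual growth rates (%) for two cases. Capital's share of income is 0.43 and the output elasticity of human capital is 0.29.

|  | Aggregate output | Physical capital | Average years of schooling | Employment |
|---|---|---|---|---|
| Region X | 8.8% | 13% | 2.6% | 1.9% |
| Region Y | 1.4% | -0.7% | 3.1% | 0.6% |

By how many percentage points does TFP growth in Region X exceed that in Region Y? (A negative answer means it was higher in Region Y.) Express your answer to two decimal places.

Labor's share = 1 − 0.43 − 0.29 = 0.28.
Region X: TFP = 8.8 − 5.59 − 0.754 − 0.532 = 1.924%.
Region Y: TFP = 1.4 + 0.301 − 0.899 − 0.168 = 0.634%.
Difference = 1.924 − (0.634) = 1.29 pp.

1.29 percentage points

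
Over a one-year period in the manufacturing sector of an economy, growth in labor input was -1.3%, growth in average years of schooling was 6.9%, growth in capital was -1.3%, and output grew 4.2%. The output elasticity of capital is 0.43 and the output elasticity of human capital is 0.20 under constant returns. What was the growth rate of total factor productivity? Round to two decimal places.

Total factor productivity grew 3.86%.

Labor's share = 1 − 0.43 − 0.2 = 0.37.
Capital: 0.43 × (-1.3) = -0.559 pp.
Average years of schooling: 0.2 × 6.9 = 1.38 pp.
Labor input: 0.37 × (-1.3) = -0.481 pp.
TFP growth = 4.2 − 0.34 = 3.86%.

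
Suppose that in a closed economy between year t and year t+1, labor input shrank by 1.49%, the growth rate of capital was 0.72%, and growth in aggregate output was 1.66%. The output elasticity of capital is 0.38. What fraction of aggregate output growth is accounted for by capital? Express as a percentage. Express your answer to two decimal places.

16.48%

Capital contributed 0.38 × 0.72 = 0.2736 pp.
Share of growth = 0.2736 / 1.66 × 100 = 16.4819%.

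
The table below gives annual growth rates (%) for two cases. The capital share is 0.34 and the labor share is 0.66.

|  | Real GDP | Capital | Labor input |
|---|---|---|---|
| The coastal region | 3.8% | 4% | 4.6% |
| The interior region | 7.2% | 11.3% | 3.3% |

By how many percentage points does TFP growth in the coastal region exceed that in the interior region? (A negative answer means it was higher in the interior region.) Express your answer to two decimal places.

-1.78 percentage points

Labor's share = 1 − 0.34 = 0.66.
The coastal region: TFP = 3.8 − 1.36 − 3.036 = -0.596%.
The interior region: TFP = 7.2 − 3.842 − 2.178 = 1.18%.
Difference = -0.596 − (1.18) = -1.776 pp.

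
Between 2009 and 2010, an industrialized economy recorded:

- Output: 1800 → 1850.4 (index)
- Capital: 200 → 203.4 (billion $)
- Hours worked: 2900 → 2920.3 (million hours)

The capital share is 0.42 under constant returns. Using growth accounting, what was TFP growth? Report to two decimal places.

TFP growth was 1.68%.

Output growth = (1850.4 − 1800) / 1800 = 2.8%.
Capital growth = (203.4 − 200) / 200 = 1.7%.
Hours worked growth = (2920.3 − 2900) / 2900 = 0.7%.
Labor's share = 1 − 0.42 = 0.58.
Capital: 0.42 × 1.7 = 0.714 pp.
Hours worked: 0.58 × 0.7 = 0.406 pp.
TFP growth = 2.8 − 1.12 = 1.68%.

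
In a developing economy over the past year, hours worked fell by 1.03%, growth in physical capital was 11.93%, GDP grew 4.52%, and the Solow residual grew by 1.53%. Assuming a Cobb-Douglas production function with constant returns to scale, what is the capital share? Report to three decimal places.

The capital share is 0.310.

gY = gA + α·gK + (1−α)·gL, so gY − gA − gL = α(gK − gL).
4.52 − 1.53 + 1.03 = α × (11.93 − (-1.03)).
4.02 = 12.96 α, so α = 0.31019.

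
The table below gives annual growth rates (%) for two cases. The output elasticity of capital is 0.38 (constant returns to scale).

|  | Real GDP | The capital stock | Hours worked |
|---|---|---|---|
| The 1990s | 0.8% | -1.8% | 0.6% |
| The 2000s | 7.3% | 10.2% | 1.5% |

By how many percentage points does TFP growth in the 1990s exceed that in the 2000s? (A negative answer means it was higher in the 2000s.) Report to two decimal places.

Labor's share = 1 − 0.38 = 0.62.
The 1990s: TFP = 0.8 + 0.684 − 0.372 = 1.112%.
The 2000s: TFP = 7.3 − 3.876 − 0.93 = 2.494%.
Difference = 1.112 − (2.494) = -1.382 pp.

-1.38 percentage points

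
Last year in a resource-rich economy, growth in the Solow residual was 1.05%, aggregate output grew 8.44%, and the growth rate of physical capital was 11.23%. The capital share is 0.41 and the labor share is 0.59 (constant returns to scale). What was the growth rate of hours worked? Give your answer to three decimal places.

Labor's share = 1 − 0.41 = 0.59.
gY = gA + 0.41×11.23 + 0.59×g.
0.59×g = 8.44 − 1.05 − 4.6043 = 2.7857.
g = 2.7857 / 0.59 = 4.72153%.

4.722%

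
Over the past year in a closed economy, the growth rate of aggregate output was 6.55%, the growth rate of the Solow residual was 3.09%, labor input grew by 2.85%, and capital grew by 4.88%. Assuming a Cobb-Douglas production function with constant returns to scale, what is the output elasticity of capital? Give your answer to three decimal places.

gY = gA + α·gK + (1−α)·gL, so gY − gA − gL = α(gK − gL).
6.55 − 3.09 − 2.85 = α × (4.88 − 2.85).
0.61 = 2.03 α, so α = 0.30049.

0.300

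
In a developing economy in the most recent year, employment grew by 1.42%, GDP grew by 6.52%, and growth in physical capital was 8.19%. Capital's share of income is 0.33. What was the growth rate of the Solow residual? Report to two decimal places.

2.87%

Labor's share = 1 − 0.33 = 0.67.
Physical capital: 0.33 × 8.19 = 2.7027 pp.
Employment: 0.67 × 1.42 = 0.9514 pp.
TFP growth = 6.52 − 3.6541 = 2.8659%.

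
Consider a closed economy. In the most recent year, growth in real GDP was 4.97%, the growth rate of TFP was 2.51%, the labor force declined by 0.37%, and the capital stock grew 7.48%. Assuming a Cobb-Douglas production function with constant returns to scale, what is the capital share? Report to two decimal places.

gY = gA + α·gK + (1−α)·gL, so gY − gA − gL = α(gK − gL).
4.97 − 2.51 + 0.37 = α × (7.48 − (-0.37)).
2.83 = 7.85 α, so α = 0.3605.

α = 0.36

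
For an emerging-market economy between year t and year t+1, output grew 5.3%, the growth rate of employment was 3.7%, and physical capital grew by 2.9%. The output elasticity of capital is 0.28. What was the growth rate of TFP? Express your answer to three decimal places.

Labor's share = 1 − 0.28 = 0.72.
Physical capital: 0.28 × 2.9 = 0.812 pp.
Employment: 0.72 × 3.7 = 2.664 pp.
TFP growth = 5.3 − 3.476 = 1.824%.

TFP grew 1.824%.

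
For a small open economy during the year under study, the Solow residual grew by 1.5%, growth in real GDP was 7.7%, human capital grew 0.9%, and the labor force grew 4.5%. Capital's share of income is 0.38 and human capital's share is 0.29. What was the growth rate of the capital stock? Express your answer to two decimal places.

The capital stock grew 11.72%.

Labor's share = 1 − 0.38 − 0.29 = 0.33.
gY = gA + 0.29×0.9 + 0.33×4.5 + 0.38×g.
0.38×g = 7.7 − 1.5 − 1.746 = 4.454.
g = 4.454 / 0.38 = 11.7211%.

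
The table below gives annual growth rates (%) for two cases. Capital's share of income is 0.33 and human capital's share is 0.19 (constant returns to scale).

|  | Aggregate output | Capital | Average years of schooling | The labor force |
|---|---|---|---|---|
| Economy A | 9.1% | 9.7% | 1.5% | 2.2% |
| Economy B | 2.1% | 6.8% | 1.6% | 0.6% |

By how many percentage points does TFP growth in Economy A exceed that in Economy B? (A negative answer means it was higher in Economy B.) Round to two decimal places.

5.29 percentage points

Labor's share = 1 − 0.33 − 0.19 = 0.48.
Economy A: TFP = 9.1 − 3.201 − 0.285 − 1.056 = 4.558%.
Economy B: TFP = 2.1 − 2.244 − 0.304 − 0.288 = -0.736%.
Difference = 4.558 − (-0.736) = 5.294 pp.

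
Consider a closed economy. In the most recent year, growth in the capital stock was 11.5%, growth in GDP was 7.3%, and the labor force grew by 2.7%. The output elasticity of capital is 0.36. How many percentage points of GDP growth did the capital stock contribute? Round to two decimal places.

Contribution = share × growth = 0.36 × 11.5 = 4.14 pp.

4.14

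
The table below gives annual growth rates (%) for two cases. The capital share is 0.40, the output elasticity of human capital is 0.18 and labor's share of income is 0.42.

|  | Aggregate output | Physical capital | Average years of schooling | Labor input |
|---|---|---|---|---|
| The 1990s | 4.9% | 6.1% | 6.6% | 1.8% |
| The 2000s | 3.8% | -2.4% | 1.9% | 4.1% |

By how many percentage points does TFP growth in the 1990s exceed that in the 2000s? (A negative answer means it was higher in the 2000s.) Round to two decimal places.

-2.18 percentage points

Labor's share = 1 − 0.4 − 0.18 = 0.42.
The 1990s: TFP = 4.9 − 2.44 − 1.188 − 0.756 = 0.516%.
The 2000s: TFP = 3.8 + 0.96 − 0.342 − 1.722 = 2.696%.
Difference = 0.516 − (2.696) = -2.18 pp.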